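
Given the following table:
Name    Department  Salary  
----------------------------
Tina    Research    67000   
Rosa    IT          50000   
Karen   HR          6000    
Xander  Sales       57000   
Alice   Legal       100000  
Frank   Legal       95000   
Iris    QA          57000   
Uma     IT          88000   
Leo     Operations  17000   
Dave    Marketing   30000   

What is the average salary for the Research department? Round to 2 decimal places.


Research department members:
  Tina: 67000
Sum = 67000
Count = 1
Average = 67000 / 1 = 67000.00

ANSWER: 67000.00


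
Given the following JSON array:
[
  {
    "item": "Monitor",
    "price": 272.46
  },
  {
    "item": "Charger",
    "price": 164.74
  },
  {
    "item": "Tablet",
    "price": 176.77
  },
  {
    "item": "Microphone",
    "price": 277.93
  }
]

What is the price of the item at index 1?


Array index 1 -> Charger
price = 164.74

ANSWER: 164.74


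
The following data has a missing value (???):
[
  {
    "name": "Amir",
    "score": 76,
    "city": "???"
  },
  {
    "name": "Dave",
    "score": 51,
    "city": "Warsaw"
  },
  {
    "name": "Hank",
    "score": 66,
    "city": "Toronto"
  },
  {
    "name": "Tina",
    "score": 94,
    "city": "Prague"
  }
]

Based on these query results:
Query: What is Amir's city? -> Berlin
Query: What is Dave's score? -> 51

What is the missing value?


The missing value is Amir's city
From query: Amir's city = Berlin

ANSWER: Berlin


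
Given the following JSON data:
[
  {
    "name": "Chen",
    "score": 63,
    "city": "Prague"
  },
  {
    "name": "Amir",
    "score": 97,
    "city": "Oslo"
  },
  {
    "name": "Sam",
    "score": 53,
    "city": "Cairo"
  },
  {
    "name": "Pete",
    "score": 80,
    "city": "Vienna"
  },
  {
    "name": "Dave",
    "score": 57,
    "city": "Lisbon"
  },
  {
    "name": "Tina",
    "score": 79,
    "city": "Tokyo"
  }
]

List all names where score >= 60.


Filtering records where score >= 60:
  Chen (score=63) -> YES
  Amir (score=97) -> YES
  Sam (score=53) -> no
  Pete (score=80) -> YES
  Dave (score=57) -> no
  Tina (score=79) -> YES


ANSWER: Chen, Amir, Pete, Tina


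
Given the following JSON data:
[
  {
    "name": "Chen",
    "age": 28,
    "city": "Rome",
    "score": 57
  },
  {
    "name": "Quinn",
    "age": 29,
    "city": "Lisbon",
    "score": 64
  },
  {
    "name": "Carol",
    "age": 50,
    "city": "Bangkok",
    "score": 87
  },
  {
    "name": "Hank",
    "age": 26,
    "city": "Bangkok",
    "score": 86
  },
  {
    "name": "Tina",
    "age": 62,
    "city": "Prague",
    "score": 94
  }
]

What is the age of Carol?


Looking up record where name = Carol
Record index: 2
Field 'age' = 50

ANSWER: 50


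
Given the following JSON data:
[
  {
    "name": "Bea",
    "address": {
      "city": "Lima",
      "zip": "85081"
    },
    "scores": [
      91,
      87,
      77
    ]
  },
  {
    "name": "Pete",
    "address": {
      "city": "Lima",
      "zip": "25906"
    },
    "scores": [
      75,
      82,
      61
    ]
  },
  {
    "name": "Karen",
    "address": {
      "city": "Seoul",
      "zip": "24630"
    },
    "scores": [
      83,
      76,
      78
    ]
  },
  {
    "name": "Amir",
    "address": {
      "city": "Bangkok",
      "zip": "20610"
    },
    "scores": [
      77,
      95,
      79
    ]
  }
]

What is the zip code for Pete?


Path: records[1].address.zip
Value: 25906

ANSWER: 25906


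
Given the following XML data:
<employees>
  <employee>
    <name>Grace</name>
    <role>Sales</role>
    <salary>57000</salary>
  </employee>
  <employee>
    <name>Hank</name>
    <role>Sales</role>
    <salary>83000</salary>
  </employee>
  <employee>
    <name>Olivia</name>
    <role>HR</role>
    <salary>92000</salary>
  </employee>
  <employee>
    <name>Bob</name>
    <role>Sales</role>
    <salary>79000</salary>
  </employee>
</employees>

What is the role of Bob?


Searching for <employee> with <name>Bob</name>
Found at position 4
<role>Sales</role>

ANSWER: Sales


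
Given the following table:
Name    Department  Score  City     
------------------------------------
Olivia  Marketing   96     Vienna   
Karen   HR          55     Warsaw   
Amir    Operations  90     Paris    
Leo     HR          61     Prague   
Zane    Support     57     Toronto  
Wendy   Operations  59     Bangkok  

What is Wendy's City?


Row 6: Wendy
City = Bangkok

ANSWER: Bangkok


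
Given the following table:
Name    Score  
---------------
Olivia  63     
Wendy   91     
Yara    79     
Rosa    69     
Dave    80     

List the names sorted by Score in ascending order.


Sorting by Score (ascending):
  Olivia: 63
  Rosa: 69
  Yara: 79
  Dave: 80
  Wendy: 91


ANSWER: Olivia, Rosa, Yara, Dave, Wendy


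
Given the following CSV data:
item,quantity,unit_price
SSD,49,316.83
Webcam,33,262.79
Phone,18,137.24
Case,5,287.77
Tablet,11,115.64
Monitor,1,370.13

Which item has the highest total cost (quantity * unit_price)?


Computing row totals:
  SSD: 15524.67
  Webcam: 8672.07
  Phone: 2470.32
  Case: 1438.85
  Tablet: 1272.04
  Monitor: 370.13
Maximum: SSD (15524.67)

ANSWER: SSD


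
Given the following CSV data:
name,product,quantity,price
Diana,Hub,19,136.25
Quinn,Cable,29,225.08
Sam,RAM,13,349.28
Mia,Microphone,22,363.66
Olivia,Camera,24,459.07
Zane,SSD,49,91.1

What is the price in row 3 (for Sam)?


Row 3: Sam
Column 'price' = 349.28

ANSWER: 349.28


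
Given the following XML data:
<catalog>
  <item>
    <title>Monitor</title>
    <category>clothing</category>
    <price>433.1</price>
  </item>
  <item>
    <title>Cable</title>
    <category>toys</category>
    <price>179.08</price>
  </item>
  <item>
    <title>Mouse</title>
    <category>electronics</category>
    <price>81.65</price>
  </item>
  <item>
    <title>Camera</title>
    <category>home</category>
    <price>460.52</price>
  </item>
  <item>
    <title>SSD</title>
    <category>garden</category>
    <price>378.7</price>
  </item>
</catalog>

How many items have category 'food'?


Scanning <item> elements for <category>food</category>:
Count: 0

ANSWER: 0


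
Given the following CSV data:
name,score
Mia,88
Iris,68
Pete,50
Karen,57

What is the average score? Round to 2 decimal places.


Scores: 88, 68, 50, 57
Sum = 263
Count = 4
Average = 263 / 4 = 65.75

ANSWER: 65.75


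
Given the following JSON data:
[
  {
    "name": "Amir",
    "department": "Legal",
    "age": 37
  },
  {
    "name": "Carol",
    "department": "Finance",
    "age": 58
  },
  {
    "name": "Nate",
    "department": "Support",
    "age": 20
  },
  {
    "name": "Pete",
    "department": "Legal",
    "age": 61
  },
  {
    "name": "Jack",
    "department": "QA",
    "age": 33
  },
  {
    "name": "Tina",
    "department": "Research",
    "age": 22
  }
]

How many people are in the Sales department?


Scanning records for department = Sales
  No matches found
Count: 0

ANSWER: 0


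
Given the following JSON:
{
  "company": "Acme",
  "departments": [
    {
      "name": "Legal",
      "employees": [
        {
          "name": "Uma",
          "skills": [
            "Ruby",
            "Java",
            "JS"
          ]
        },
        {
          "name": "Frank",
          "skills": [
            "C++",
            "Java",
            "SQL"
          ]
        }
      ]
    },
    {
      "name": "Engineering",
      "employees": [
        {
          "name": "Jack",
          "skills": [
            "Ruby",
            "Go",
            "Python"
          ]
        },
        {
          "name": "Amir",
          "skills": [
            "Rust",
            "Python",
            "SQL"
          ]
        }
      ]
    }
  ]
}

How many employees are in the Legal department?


Path: departments[0].employees
Count: 2

ANSWER: 2


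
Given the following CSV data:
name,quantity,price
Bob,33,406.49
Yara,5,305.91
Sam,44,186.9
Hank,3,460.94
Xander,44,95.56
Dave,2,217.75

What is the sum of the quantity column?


Values in 'quantity' column:
  Row 1: 33
  Row 2: 5
  Row 3: 44
  Row 4: 3
  Row 5: 44
  Row 6: 2
Sum = 33 + 5 + 44 + 3 + 44 + 2 = 131

ANSWER: 131


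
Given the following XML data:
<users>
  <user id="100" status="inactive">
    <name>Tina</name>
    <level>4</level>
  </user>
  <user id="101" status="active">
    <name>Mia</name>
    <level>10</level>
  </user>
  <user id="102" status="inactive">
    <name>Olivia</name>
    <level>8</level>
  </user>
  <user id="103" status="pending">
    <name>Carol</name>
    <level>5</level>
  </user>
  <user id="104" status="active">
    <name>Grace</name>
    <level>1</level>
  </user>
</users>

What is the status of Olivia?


Finding user with name = Olivia
user id="102" status="inactive"

ANSWER: inactive


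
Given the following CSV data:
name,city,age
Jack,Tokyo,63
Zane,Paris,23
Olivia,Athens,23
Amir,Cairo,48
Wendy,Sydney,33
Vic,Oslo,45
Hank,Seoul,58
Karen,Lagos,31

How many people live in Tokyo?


Scanning city column for 'Tokyo':
  Row 1: Jack -> MATCH
Total matches: 1

ANSWER: 1


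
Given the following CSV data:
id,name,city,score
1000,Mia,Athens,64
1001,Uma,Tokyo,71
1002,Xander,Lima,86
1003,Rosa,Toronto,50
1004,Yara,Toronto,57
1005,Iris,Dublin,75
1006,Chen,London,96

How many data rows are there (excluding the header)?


Counting rows (excluding header):
Header: id,name,city,score
Data rows: 7

ANSWER: 7


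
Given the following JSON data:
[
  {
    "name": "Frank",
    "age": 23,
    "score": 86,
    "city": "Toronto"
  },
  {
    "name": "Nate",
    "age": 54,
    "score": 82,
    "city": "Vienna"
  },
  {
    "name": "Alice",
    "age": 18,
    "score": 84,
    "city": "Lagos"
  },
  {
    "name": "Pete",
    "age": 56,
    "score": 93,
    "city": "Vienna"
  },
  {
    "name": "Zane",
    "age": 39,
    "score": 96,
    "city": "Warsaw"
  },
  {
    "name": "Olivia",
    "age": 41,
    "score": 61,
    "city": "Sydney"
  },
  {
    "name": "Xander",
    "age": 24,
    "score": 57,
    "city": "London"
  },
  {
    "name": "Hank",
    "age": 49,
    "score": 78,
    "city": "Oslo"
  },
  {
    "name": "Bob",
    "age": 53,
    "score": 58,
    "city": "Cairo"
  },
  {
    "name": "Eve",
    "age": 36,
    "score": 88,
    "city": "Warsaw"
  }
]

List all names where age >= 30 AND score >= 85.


Checking both conditions:
  Frank (age=23, score=86) -> no
  Nate (age=54, score=82) -> no
  Alice (age=18, score=84) -> no
  Pete (age=56, score=93) -> YES
  Zane (age=39, score=96) -> YES
  Olivia (age=41, score=61) -> no
  Xander (age=24, score=57) -> no
  Hank (age=49, score=78) -> no
  Bob (age=53, score=58) -> no
  Eve (age=36, score=88) -> YES


ANSWER: Pete, Zane, Eve


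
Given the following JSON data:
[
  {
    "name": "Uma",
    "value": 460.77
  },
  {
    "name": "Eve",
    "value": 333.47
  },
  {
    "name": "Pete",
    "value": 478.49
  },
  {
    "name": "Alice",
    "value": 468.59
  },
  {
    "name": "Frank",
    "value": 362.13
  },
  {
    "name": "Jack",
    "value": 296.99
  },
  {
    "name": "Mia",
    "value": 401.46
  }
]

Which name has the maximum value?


Comparing values:
  Uma: 460.77
  Eve: 333.47
  Pete: 478.49
  Alice: 468.59
  Frank: 362.13
  Jack: 296.99
  Mia: 401.46
Maximum: Pete (478.49)

ANSWER: Pete


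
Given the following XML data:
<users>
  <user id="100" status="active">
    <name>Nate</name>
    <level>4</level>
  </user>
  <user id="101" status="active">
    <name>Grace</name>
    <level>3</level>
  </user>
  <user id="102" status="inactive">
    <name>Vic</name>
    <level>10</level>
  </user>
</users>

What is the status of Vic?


Finding user with name = Vic
user id="102" status="inactive"

ANSWER: inactive


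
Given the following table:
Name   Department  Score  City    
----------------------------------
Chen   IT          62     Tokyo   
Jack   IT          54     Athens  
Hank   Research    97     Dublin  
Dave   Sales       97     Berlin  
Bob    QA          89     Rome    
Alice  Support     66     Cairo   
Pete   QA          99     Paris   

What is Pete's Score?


Row 7: Pete
Score = 99

ANSWER: 99


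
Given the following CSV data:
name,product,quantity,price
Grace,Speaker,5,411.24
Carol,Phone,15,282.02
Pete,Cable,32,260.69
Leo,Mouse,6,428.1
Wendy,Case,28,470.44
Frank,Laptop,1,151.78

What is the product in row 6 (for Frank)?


Row 6: Frank
Column 'product' = Laptop

ANSWER: Laptop


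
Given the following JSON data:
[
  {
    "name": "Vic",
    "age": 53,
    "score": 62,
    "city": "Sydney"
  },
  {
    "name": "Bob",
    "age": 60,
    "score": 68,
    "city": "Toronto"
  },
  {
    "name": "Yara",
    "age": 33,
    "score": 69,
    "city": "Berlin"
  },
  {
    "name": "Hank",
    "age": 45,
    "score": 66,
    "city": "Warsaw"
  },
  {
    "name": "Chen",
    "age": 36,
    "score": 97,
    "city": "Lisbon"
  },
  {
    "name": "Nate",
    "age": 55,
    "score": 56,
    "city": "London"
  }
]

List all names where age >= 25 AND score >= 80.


Checking both conditions:
  Vic (age=53, score=62) -> no
  Bob (age=60, score=68) -> no
  Yara (age=33, score=69) -> no
  Hank (age=45, score=66) -> no
  Chen (age=36, score=97) -> YES
  Nate (age=55, score=56) -> no


ANSWER: Chen


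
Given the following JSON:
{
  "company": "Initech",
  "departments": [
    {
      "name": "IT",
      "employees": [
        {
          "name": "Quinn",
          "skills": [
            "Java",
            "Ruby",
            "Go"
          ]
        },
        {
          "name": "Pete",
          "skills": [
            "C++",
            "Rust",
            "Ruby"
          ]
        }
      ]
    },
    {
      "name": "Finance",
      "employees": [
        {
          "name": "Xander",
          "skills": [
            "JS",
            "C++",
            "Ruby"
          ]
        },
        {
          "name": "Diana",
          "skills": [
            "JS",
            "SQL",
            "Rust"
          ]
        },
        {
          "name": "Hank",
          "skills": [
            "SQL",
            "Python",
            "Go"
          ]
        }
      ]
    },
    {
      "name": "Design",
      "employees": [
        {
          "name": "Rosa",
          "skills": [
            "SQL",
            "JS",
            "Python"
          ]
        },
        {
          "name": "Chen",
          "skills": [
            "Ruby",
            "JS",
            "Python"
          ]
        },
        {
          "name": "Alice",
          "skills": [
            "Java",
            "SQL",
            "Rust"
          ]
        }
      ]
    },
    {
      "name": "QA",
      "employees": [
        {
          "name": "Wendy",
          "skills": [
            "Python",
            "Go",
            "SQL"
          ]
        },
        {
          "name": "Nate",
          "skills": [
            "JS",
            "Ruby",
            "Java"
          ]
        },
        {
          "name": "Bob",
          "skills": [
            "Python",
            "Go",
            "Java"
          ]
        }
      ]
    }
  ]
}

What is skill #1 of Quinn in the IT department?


Path: departments[0].employees[0].skills[0]
Value: Java

ANSWER: Java


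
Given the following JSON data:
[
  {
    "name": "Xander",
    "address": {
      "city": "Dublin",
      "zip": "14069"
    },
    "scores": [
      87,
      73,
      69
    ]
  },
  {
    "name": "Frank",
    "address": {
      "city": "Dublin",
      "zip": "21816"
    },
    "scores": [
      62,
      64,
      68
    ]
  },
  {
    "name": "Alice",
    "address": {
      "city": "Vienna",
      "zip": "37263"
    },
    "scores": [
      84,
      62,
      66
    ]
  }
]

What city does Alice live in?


Path: records[2].address.city
Value: Vienna

ANSWER: Vienna


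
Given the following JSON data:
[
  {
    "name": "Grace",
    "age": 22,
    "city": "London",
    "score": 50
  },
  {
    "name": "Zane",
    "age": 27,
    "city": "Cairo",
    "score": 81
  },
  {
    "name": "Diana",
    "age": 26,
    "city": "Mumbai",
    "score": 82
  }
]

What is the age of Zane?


Looking up record where name = Zane
Record index: 1
Field 'age' = 27

ANSWER: 27


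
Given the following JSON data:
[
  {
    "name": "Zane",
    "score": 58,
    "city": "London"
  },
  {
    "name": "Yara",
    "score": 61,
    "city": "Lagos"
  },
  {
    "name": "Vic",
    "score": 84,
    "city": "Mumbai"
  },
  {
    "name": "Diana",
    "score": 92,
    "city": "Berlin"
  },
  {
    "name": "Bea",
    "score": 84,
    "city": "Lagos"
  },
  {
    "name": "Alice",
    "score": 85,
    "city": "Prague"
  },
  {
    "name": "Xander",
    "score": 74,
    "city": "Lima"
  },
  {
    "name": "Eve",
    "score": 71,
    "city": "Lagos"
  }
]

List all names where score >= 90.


Filtering records where score >= 90:
  Zane (score=58) -> no
  Yara (score=61) -> no
  Vic (score=84) -> no
  Diana (score=92) -> YES
  Bea (score=84) -> no
  Alice (score=85) -> no
  Xander (score=74) -> no
  Eve (score=71) -> no


ANSWER: Diana


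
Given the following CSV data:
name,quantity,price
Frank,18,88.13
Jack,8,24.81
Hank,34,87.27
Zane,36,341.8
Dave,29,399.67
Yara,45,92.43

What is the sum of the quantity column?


Values in 'quantity' column:
  Row 1: 18
  Row 2: 8
  Row 3: 34
  Row 4: 36
  Row 5: 29
  Row 6: 45
Sum = 18 + 8 + 34 + 36 + 29 + 45 = 170

ANSWER: 170


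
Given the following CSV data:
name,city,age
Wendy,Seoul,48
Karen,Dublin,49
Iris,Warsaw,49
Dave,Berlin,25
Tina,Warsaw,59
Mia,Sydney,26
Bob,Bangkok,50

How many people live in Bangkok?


Scanning city column for 'Bangkok':
  Row 7: Bob -> MATCH
Total matches: 1

ANSWER: 1


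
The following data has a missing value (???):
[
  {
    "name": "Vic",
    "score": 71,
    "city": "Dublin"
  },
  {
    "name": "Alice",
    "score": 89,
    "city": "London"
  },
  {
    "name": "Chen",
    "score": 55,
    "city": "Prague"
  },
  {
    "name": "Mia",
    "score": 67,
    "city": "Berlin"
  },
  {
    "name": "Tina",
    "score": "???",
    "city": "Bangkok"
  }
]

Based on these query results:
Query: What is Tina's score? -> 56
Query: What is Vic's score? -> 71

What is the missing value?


The missing value is Tina's score
From query: Tina's score = 56

ANSWER: 56


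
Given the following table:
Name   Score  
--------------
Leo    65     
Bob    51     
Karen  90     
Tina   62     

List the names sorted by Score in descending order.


Sorting by Score (descending):
  Karen: 90
  Leo: 65
  Tina: 62
  Bob: 51


ANSWER: Karen, Leo, Tina, Bob


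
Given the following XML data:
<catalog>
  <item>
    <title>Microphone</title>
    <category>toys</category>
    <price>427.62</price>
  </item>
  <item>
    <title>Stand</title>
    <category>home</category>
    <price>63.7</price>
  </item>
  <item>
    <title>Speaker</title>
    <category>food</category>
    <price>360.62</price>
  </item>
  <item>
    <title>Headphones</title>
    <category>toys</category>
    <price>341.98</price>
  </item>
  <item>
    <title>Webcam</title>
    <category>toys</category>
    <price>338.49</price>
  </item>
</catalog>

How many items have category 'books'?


Scanning <item> elements for <category>books</category>:
Count: 0

ANSWER: 0


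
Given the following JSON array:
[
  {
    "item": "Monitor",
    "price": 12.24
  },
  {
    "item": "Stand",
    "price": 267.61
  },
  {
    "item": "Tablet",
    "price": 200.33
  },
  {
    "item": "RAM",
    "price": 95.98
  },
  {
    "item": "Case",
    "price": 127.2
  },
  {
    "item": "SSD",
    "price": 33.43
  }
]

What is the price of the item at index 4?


Array index 4 -> Case
price = 127.2

ANSWER: 127.2


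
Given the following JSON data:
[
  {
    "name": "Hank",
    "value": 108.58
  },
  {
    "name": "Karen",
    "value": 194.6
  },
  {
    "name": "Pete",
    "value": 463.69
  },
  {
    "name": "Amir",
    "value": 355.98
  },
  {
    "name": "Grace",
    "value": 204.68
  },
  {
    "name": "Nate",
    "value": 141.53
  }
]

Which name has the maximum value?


Comparing values:
  Hank: 108.58
  Karen: 194.6
  Pete: 463.69
  Amir: 355.98
  Grace: 204.68
  Nate: 141.53
Maximum: Pete (463.69)

ANSWER: Pete


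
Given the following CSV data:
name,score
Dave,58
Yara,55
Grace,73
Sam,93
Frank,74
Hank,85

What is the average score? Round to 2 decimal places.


Scores: 58, 55, 73, 93, 74, 85
Sum = 438
Count = 6
Average = 438 / 6 = 73.00

ANSWER: 73.00


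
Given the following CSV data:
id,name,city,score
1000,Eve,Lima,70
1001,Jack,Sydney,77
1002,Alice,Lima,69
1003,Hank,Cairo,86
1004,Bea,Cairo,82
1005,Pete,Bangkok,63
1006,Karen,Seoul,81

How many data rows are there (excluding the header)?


Counting rows (excluding header):
Header: id,name,city,score
Data rows: 7

ANSWER: 7


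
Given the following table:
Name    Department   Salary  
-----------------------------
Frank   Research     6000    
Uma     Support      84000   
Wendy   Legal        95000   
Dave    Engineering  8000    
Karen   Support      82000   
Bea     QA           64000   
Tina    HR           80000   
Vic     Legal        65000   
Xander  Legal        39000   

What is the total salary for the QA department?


QA department members:
  Bea: 64000
Total = 64000 = 64000

ANSWER: 64000


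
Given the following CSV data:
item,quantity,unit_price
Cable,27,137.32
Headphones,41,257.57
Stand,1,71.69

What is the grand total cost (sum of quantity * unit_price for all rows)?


Computing row totals:
  Cable: 27 * 137.32 = 3707.64
  Headphones: 41 * 257.57 = 10560.37
  Stand: 1 * 71.69 = 71.69
Grand total = 3707.64 + 10560.37 + 71.69 = 14339.7

ANSWER: 14339.7


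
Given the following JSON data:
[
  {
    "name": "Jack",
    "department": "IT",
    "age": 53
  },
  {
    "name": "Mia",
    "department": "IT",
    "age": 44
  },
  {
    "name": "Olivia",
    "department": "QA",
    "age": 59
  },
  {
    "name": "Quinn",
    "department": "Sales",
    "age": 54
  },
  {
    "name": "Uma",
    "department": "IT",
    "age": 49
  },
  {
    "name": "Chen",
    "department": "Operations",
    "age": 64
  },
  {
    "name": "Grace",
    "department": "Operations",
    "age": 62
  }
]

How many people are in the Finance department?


Scanning records for department = Finance
  No matches found
Count: 0

ANSWER: 0


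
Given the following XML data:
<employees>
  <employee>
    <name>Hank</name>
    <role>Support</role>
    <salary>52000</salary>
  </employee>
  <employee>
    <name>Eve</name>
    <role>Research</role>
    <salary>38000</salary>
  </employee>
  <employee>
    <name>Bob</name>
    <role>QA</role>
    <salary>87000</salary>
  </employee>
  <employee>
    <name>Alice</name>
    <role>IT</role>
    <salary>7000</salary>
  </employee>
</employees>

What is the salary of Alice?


Searching for <employee> with <name>Alice</name>
Found at position 4
<salary>7000</salary>

ANSWER: 7000


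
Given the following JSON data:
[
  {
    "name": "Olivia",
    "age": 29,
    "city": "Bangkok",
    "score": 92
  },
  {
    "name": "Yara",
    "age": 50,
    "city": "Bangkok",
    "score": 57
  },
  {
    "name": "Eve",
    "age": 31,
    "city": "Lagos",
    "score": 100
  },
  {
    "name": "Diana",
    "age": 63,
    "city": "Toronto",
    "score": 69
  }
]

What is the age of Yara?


Looking up record where name = Yara
Record index: 1
Field 'age' = 50

ANSWER: 50


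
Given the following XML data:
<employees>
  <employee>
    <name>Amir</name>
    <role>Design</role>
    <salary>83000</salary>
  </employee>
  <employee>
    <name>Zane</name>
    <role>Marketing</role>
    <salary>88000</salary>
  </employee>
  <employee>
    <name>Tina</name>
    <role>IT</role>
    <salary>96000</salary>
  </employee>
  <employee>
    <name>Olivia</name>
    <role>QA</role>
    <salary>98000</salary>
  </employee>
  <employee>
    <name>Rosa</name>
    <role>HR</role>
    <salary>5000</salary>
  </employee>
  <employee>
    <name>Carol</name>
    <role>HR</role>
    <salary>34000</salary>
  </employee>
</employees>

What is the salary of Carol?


Searching for <employee> with <name>Carol</name>
Found at position 6
<salary>34000</salary>

ANSWER: 34000


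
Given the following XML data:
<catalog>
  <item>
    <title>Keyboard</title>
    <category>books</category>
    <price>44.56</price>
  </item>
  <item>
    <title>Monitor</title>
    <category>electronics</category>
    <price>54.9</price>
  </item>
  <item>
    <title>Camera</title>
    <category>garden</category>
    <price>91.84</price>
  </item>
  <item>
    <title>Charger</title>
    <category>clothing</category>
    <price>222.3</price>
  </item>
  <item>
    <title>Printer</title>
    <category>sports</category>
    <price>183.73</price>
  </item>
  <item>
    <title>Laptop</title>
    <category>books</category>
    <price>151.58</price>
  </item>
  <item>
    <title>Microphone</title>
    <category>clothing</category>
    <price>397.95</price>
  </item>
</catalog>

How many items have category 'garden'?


Scanning <item> elements for <category>garden</category>:
  Item 3: Camera -> MATCH
Count: 1

ANSWER: 1


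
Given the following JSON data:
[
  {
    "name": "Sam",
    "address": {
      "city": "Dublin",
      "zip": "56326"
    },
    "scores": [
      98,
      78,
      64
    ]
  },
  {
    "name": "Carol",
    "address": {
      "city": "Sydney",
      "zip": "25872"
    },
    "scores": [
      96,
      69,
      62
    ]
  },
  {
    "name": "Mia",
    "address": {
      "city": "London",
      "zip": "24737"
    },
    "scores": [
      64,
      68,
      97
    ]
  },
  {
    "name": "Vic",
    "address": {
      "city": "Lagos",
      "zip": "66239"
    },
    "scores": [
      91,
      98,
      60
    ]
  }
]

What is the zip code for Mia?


Path: records[2].address.zip
Value: 24737

ANSWER: 24737


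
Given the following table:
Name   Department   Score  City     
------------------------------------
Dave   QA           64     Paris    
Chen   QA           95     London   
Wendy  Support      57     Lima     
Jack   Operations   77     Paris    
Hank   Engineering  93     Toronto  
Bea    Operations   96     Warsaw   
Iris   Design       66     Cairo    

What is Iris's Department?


Row 7: Iris
Department = Design

ANSWER: Design


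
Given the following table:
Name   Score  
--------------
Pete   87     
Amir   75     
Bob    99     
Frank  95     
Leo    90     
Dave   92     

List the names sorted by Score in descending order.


Sorting by Score (descending):
  Bob: 99
  Frank: 95
  Dave: 92
  Leo: 90
  Pete: 87
  Amir: 75


ANSWER: Bob, Frank, Dave, Leo, Pete, Amir


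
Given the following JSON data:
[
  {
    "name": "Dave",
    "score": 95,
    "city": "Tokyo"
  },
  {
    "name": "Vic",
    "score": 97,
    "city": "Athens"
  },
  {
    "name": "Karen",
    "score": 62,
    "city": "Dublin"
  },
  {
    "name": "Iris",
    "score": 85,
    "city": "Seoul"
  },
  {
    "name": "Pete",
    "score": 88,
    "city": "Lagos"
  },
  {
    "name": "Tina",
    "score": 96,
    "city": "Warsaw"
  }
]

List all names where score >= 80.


Filtering records where score >= 80:
  Dave (score=95) -> YES
  Vic (score=97) -> YES
  Karen (score=62) -> no
  Iris (score=85) -> YES
  Pete (score=88) -> YES
  Tina (score=96) -> YES


ANSWER: Dave, Vic, Iris, Pete, Tina


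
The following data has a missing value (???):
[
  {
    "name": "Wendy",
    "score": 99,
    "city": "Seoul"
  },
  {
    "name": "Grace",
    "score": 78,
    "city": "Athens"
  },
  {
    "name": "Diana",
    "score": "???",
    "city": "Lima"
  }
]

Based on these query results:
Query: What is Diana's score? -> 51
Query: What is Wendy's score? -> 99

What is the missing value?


The missing value is Diana's score
From query: Diana's score = 51

ANSWER: 51


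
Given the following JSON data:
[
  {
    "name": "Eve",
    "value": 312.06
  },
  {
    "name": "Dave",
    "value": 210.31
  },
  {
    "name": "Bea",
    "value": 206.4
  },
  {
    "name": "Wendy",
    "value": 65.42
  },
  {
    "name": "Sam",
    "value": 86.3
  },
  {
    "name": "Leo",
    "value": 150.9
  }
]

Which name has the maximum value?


Comparing values:
  Eve: 312.06
  Dave: 210.31
  Bea: 206.4
  Wendy: 65.42
  Sam: 86.3
  Leo: 150.9
Maximum: Eve (312.06)

ANSWER: Eve


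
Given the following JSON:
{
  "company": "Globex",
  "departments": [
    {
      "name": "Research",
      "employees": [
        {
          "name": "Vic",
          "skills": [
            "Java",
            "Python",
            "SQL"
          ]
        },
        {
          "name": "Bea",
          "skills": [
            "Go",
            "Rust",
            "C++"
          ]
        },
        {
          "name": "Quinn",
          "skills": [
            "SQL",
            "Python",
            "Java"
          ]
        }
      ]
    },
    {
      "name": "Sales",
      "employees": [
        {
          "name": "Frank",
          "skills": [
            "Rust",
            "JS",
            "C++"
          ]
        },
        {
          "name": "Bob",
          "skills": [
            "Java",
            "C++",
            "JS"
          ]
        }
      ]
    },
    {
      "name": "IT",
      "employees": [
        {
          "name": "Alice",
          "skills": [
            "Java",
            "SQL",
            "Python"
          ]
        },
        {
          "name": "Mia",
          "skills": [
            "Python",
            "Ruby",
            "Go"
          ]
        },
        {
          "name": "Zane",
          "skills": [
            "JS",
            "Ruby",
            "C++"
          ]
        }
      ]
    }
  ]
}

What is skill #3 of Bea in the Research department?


Path: departments[0].employees[1].skills[2]
Value: C++

ANSWER: C++


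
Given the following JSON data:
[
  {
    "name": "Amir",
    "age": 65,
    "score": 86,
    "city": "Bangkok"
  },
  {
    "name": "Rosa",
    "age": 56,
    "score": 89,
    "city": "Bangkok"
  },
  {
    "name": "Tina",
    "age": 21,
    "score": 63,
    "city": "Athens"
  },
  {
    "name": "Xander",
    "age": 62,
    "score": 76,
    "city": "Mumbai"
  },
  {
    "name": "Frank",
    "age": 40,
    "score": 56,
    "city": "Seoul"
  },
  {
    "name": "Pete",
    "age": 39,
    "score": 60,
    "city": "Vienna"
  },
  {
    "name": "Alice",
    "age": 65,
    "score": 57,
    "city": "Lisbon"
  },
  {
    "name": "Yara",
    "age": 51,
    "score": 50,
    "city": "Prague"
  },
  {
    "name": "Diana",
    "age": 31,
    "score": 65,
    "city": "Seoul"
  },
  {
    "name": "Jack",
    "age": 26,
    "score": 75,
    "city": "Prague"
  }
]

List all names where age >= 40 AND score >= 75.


Checking both conditions:
  Amir (age=65, score=86) -> YES
  Rosa (age=56, score=89) -> YES
  Tina (age=21, score=63) -> no
  Xander (age=62, score=76) -> YES
  Frank (age=40, score=56) -> no
  Pete (age=39, score=60) -> no
  Alice (age=65, score=57) -> no
  Yara (age=51, score=50) -> no
  Diana (age=31, score=65) -> no
  Jack (age=26, score=75) -> no


ANSWER: Amir, Rosa, Xander


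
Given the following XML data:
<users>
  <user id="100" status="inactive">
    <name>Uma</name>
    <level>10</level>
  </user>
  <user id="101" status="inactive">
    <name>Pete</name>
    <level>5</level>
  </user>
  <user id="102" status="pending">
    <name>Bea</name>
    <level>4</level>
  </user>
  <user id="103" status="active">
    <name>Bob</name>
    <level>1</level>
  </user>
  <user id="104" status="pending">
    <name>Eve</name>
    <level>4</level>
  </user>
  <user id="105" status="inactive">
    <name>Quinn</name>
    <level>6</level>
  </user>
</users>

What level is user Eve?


Finding user: Eve
<level>4</level>

ANSWER: 4


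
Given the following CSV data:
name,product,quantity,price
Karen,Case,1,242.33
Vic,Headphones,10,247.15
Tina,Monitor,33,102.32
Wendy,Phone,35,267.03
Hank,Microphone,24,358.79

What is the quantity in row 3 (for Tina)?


Row 3: Tina
Column 'quantity' = 33

ANSWER: 33


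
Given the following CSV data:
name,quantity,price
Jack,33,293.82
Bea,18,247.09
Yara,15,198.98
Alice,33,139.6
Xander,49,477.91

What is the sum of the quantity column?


Values in 'quantity' column:
  Row 1: 33
  Row 2: 18
  Row 3: 15
  Row 4: 33
  Row 5: 49
Sum = 33 + 18 + 15 + 33 + 49 = 148

ANSWER: 148


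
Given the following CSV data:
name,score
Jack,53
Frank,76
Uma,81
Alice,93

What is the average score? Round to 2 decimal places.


Scores: 53, 76, 81, 93
Sum = 303
Count = 4
Average = 303 / 4 = 75.75

ANSWER: 75.75


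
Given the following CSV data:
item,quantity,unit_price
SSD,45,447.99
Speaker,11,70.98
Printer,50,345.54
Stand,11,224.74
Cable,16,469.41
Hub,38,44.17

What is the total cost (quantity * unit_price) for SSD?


Row: SSD
quantity = 45
unit_price = 447.99
total = 45 * 447.99 = 20159.55

ANSWER: 20159.55


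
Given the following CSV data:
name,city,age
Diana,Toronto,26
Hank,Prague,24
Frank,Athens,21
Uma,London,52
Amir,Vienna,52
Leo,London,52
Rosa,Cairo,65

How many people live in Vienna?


Scanning city column for 'Vienna':
  Row 5: Amir -> MATCH
Total matches: 1

ANSWER: 1


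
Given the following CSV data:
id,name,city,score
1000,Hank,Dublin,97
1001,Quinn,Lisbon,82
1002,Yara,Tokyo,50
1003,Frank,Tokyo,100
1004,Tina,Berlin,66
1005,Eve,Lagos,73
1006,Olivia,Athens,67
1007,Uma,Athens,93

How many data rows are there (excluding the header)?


Counting rows (excluding header):
Header: id,name,city,score
Data rows: 8

ANSWER: 8


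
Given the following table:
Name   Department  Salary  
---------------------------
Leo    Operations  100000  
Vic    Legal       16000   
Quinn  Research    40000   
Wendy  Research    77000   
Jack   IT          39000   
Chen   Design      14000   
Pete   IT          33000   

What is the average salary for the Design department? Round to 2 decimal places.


Design department members:
  Chen: 14000
Sum = 14000
Count = 1
Average = 14000 / 1 = 14000.00

ANSWER: 14000.00


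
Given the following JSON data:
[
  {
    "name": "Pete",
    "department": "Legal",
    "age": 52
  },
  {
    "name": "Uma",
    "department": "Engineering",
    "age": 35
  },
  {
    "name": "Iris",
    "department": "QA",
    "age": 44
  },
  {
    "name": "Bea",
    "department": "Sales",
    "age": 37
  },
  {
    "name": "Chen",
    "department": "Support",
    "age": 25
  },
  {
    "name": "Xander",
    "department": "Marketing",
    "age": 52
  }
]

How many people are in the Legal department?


Scanning records for department = Legal
  Record 0: Pete
Count: 1

ANSWER: 1


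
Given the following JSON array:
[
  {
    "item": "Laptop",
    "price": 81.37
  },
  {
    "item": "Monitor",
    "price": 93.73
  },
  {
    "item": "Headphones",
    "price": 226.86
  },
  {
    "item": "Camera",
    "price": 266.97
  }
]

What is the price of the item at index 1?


Array index 1 -> Monitor
price = 93.73

ANSWER: 93.73


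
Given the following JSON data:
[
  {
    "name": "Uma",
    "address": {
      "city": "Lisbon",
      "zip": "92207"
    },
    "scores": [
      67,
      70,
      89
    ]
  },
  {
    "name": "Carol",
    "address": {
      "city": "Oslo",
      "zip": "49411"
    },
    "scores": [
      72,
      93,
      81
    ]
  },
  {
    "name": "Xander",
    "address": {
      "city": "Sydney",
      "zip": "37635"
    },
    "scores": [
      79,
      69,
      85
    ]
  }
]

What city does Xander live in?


Path: records[2].address.city
Value: Sydney

ANSWER: Sydney


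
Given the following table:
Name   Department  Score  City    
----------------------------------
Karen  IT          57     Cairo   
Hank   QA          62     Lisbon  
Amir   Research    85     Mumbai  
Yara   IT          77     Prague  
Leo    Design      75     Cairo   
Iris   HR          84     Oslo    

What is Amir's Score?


Row 3: Amir
Score = 85

ANSWER: 85


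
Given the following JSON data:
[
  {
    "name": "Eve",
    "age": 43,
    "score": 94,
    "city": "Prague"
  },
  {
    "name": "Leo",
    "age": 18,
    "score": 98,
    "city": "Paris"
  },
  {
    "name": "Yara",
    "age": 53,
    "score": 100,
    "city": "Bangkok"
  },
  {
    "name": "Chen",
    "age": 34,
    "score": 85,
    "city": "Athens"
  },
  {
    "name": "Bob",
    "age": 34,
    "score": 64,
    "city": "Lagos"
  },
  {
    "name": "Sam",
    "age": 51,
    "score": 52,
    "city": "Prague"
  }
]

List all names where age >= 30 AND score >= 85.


Checking both conditions:
  Eve (age=43, score=94) -> YES
  Leo (age=18, score=98) -> no
  Yara (age=53, score=100) -> YES
  Chen (age=34, score=85) -> YES
  Bob (age=34, score=64) -> no
  Sam (age=51, score=52) -> no


ANSWER: Eve, Yara, Chen


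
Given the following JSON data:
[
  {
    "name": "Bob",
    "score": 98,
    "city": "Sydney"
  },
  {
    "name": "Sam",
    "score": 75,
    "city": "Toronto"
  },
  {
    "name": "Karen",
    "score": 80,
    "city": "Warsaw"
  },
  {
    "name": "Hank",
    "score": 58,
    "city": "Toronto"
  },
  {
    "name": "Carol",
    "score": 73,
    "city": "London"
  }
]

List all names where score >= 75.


Filtering records where score >= 75:
  Bob (score=98) -> YES
  Sam (score=75) -> YES
  Karen (score=80) -> YES
  Hank (score=58) -> no
  Carol (score=73) -> no


ANSWER: Bob, Sam, Karen


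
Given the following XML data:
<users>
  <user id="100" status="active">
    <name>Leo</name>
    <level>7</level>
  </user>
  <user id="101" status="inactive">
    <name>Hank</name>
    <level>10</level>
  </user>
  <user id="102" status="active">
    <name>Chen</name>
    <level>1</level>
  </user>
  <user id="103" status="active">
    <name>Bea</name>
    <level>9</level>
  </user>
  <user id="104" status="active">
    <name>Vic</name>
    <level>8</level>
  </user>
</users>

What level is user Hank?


Finding user: Hank
<level>10</level>

ANSWER: 10


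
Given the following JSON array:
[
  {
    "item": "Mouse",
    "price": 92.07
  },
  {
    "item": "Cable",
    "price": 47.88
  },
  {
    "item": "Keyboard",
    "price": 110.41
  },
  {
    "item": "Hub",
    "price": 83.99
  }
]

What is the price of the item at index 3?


Array index 3 -> Hub
price = 83.99

ANSWER: 83.99


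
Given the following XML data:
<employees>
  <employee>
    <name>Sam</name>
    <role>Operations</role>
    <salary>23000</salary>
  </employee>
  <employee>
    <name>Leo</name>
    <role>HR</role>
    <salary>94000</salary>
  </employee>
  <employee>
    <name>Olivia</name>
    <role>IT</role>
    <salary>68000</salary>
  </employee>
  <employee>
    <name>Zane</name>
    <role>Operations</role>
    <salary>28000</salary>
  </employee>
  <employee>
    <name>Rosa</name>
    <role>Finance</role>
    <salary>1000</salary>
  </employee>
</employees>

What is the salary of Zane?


Searching for <employee> with <name>Zane</name>
Found at position 4
<salary>28000</salary>

ANSWER: 28000


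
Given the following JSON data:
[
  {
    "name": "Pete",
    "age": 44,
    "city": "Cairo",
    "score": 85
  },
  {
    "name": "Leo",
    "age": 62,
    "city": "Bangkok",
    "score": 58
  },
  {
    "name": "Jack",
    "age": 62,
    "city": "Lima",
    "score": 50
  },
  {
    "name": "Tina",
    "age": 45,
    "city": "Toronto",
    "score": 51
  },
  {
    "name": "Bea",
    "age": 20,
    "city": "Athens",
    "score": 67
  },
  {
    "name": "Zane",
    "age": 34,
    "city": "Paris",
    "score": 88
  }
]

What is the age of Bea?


Looking up record where name = Bea
Record index: 4
Field 'age' = 20

ANSWER: 20


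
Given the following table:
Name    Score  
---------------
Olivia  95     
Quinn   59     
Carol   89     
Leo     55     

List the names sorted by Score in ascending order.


Sorting by Score (ascending):
  Leo: 55
  Quinn: 59
  Carol: 89
  Olivia: 95


ANSWER: Leo, Quinn, Carol, Olivia


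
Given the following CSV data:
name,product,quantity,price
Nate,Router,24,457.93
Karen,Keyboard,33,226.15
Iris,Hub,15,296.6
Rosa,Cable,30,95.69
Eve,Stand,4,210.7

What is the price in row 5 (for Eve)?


Row 5: Eve
Column 'price' = 210.7

ANSWER: 210.7


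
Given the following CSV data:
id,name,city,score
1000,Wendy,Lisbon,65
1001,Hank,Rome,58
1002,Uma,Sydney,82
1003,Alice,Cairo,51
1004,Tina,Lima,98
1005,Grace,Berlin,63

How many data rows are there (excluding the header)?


Counting rows (excluding header):
Header: id,name,city,score
Data rows: 6

ANSWER: 6
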